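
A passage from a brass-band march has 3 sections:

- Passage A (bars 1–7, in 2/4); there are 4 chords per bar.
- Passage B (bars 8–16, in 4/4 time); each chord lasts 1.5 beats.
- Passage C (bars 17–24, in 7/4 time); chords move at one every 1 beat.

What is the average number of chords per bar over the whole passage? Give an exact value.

4.5 chords per bar

A: 7 × 2 = 14 beats ÷ 0.5 = 28 chords.
B: 9 × 4 = 36 beats ÷ 1.5 = 24 chords.
C: 8 × 7 = 56 beats ÷ 1 = 56 chords.
Overall: 108 chords over 24 bars → 108/24 = 4.5 chords per bar.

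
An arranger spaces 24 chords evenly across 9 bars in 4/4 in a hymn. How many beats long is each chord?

9 bars × 4 beats/bar = 36 beats total.
36 beats ÷ 24 chords = 1.5 beats per chord.
(That is a dotted quarter note.)

1.5 beats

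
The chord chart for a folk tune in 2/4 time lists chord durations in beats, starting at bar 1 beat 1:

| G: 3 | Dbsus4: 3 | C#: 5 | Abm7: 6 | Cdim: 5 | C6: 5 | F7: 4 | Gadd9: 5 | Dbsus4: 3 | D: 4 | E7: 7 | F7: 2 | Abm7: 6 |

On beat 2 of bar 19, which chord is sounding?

Dbsus4

Beat 2 of bar 19 is beat (19−1)×2 + 2 = 38 overall.
Running totals: G ends at 3, Dbsus4 ends at 6, C# ends at 11, Abm7 ends at 17, Cdim ends at 22, C6 ends at 27, F7 ends at 31, Gadd9 ends at 36, Dbsus4 ends at 39.
Beat 38 falls within Dbsus4.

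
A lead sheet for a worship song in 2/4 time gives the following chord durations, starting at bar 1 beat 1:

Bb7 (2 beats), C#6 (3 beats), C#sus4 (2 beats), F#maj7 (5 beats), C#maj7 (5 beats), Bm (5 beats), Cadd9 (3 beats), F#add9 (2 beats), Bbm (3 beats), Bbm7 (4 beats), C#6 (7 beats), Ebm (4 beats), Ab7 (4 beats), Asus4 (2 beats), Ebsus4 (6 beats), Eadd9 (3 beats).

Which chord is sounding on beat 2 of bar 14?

Beat 2 of bar 14 is beat (14−1)×2 + 2 = 28 overall.
Running totals: Bb7 ends at 2, C#6 ends at 5, C#sus4 ends at 7, F#maj7 ends at 12, C#maj7 ends at 17, Bm ends at 22, Cadd9 ends at 25, F#add9 ends at 27, Bbm ends at 30.
Beat 28 falls within Bbm.

Bbm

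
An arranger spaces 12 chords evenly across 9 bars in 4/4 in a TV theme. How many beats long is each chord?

9 bars × 4 beats/bar = 36 beats total.
36 beats ÷ 12 chords = 3 beats per chord.
(That is a dotted half note.)

3 beats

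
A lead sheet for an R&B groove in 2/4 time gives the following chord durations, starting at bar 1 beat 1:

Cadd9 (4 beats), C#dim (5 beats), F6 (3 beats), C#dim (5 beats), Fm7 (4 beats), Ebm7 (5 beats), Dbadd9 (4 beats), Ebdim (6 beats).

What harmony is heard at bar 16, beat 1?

Ebdim

Beat 1 of bar 16 is beat (16−1)×2 + 1 = 31 overall.
Running totals: Cadd9 ends at 4, C#dim ends at 9, F6 ends at 12, C#dim ends at 17, Fm7 ends at 21, Ebm7 ends at 26, Dbadd9 ends at 30, Ebdim ends at 36.
Beat 31 falls within Ebdim.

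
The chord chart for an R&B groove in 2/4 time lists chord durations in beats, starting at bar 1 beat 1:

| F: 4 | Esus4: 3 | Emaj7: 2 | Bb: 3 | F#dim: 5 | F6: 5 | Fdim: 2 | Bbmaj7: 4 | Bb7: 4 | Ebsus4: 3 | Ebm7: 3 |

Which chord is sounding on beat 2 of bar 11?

Beat 2 of bar 11 is beat (11−1)×2 + 2 = 22 overall.
Running totals: F ends at 4, Esus4 ends at 7, Emaj7 ends at 9, Bb ends at 12, F#dim ends at 17, F6 ends at 22.
Beat 22 falls within F6.

F6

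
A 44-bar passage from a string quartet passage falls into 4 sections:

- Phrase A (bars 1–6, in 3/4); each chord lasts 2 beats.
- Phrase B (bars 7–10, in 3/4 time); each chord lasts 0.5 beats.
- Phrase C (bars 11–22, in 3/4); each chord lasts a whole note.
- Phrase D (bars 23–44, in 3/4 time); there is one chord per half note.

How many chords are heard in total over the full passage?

75 chords

A: 6 bars × 3 beats = 18 beats; 2 beats/chord → 9 chords.
B: 4 bars × 3 beats = 12 beats; 0.5 beats/chord → 24 chords.
C: 12 bars × 3 beats = 36 beats; 4 beats/chord → 9 chords.
D: 22 bars × 3 beats = 66 beats; 2 beats/chord → 33 chords.
Total: 9 + 24 + 9 + 33 = 75.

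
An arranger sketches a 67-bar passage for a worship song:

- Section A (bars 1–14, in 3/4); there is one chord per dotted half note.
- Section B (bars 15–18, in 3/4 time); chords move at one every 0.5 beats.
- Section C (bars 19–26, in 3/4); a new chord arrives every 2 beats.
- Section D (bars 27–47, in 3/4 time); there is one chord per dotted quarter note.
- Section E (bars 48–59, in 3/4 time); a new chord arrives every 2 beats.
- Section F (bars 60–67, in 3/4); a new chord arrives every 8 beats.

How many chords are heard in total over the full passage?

A: 14 bars × 3 beats = 42 beats; 3 beats/chord → 14 chords.
B: 4 bars × 3 beats = 12 beats; 0.5 beats/chord → 24 chords.
C: 8 bars × 3 beats = 24 beats; 2 beats/chord → 12 chords.
D: 21 bars × 3 beats = 63 beats; 1.5 beats/chord → 42 chords.
E: 12 bars × 3 beats = 36 beats; 2 beats/chord → 18 chords.
F: 8 bars × 3 beats = 24 beats; 8 beats/chord → 3 chords.
Total: 14 + 24 + 12 + 42 + 18 + 3 = 113.

113 chords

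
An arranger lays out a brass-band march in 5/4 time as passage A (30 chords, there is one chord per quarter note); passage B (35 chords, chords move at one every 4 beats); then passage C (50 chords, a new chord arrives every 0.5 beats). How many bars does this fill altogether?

A: 30 × 1 = 30 beats = 6 bars.
B: 35 × 4 = 140 beats = 28 bars.
C: 50 × 0.5 = 25 beats = 5 bars.
Total: 6 + 28 + 5 = 39 bars.

39 bars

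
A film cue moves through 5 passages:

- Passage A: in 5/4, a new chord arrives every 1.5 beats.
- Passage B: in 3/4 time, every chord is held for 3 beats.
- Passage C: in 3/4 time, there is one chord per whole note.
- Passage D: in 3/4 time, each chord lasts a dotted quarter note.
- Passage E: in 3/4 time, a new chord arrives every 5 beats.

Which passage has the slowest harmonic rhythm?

Passage E

A: 5/1.5 = 10/3 chords/bar.
B: 3/3 = 1 chord/bar.
C: 3/4 = 0.75 chords/bar.
D: 3/1.5 = 2 chords/bar.
E: 3/5 = 0.6 chords/bar.
Slowest is E at 0.6 chords/bar.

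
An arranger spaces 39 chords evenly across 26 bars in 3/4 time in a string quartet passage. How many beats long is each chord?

2 beats

26 bars × 3 beats/bar = 78 beats total.
78 beats ÷ 39 chords = 2 beats per chord.
(That is a half note.)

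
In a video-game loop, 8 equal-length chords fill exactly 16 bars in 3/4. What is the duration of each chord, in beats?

16 bars × 3 beats/bar = 48 beats total.
48 beats ÷ 8 chords = 6 beats per chord.

6 beats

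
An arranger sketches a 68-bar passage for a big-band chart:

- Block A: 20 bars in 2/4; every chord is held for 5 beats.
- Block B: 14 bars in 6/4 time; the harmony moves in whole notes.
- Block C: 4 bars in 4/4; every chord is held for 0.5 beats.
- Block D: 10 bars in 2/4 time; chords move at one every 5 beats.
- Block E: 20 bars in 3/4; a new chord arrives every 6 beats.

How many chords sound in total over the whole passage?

A has 40 beats and chords last 5 each, so 8 chords.
B has 84 beats and chords last 4 each, so 21 chords.
C has 16 beats and chords last 0.5 each, so 32 chords.
D has 20 beats and chords last 5 each, so 4 chords.
E has 60 beats and chords last 6 each, so 10 chords.
Total: 8 + 21 + 32 + 4 + 10 = 75.

75 chords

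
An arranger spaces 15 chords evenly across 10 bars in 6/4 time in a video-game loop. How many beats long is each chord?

10 bars × 6 beats/bar = 60 beats total.
60 beats ÷ 15 chords = 4 beats per chord.
(That is a whole note.)

4 beats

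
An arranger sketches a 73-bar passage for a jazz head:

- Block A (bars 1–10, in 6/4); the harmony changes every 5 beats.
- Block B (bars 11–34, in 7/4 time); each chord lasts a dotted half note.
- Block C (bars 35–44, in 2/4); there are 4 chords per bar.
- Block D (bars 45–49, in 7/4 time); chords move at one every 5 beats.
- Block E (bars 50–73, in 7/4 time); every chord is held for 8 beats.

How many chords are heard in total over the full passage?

136 chords

A has 60 beats and chords last 5 each, so 12 chords.
B has 168 beats and chords last 3 each, so 56 chords.
C has 20 beats and chords last 0.5 each, so 40 chords.
D has 35 beats and chords last 5 each, so 7 chords.
E has 168 beats and chords last 8 each, so 21 chords.
Total: 12 + 56 + 40 + 7 + 21 = 136.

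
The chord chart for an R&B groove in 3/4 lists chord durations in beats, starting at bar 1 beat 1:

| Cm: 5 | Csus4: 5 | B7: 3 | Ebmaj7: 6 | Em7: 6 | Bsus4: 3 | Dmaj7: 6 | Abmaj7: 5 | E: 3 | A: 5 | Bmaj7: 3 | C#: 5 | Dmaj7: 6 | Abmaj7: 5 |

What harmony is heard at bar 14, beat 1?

E

Beat 1 of bar 14 is beat (14−1)×3 + 1 = 40 overall.
Running totals: Cm ends at 5, Csus4 ends at 10, B7 ends at 13, Ebmaj7 ends at 19, Em7 ends at 25, Bsus4 ends at 28, Dmaj7 ends at 34, Abmaj7 ends at 39, E ends at 42.
Beat 40 falls within E.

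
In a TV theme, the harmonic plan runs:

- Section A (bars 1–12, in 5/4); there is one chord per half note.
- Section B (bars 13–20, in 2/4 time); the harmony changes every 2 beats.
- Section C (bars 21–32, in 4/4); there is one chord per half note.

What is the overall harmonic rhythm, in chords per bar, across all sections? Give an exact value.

A: 12 bars of 5 beats is 60 beats; at 2 beats each that's 30 chords.
B: 8 bars of 2 beats is 16 beats; at 2 beats each that's 8 chords.
C: 12 bars of 4 beats is 48 beats; at 2 beats each that's 24 chords.
Overall: 62 chords over 32 bars → 62/32 = 31/16 chords per bar.

31/16 chords per bar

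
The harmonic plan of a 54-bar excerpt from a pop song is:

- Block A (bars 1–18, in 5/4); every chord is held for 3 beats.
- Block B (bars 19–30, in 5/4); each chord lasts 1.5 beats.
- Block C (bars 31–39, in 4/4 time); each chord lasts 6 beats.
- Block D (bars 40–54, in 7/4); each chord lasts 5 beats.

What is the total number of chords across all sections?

A: 18 bars × 5 beats = 90 beats; 3 beats/chord → 30 chords.
B: 12 bars × 5 beats = 60 beats; 1.5 beats/chord → 40 chords.
C: 9 bars × 4 beats = 36 beats; 6 beats/chord → 6 chords.
D: 15 bars × 7 beats = 105 beats; 5 beats/chord → 21 chords.
Total: 30 + 40 + 6 + 21 = 97.

97 chords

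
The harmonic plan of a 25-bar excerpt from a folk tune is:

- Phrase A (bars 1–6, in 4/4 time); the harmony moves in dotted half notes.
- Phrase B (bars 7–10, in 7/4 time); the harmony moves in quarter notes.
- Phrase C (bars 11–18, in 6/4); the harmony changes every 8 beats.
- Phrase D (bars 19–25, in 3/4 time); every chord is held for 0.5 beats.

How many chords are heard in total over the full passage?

84 chords

A has 24 beats and chords last 3 each, so 8 chords.
B has 28 beats and chords last 1 each, so 28 chords.
C has 48 beats and chords last 8 each, so 6 chords.
D has 21 beats and chords last 0.5 each, so 42 chords.
Total: 8 + 28 + 6 + 42 = 84.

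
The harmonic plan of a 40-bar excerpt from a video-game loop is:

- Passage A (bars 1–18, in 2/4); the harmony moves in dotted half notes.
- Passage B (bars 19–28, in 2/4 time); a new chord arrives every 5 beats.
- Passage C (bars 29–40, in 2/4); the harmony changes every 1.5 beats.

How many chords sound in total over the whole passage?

A: 18 bars × 2 beats = 36 beats; 3 beats/chord → 12 chords.
B: 10 bars × 2 beats = 20 beats; 5 beats/chord → 4 chords.
C: 12 bars × 2 beats = 24 beats; 1.5 beats/chord → 16 chords.
Total: 12 + 4 + 16 = 32.

32 chords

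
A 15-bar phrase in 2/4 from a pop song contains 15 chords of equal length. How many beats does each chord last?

2 beats

15 bars × 2 beats/bar = 30 beats total.
30 beats ÷ 15 chords = 2 beats per chord.
(That is a half note.)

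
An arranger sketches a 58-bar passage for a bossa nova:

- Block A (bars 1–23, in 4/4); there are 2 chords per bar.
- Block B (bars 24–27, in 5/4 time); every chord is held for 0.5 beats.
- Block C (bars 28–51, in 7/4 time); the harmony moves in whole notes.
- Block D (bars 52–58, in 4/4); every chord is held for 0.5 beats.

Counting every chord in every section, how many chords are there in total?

A has 92 beats and chords last 2 each, so 46 chords.
B has 20 beats and chords last 0.5 each, so 40 chords.
C has 168 beats and chords last 4 each, so 42 chords.
D has 28 beats and chords last 0.5 each, so 56 chords.
Total: 46 + 40 + 42 + 56 = 184.

184 chords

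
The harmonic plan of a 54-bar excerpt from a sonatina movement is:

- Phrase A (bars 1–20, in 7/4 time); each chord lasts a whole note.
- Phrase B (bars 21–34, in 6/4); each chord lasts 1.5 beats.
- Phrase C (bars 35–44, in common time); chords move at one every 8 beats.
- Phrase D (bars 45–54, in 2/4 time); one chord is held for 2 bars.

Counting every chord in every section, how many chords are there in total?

A: 20·7 = 140 beats, 140/4 = 35 chords.
B: 14·6 = 84 beats, 84/1.5 = 56 chords.
C: 10·4 = 40 beats, 40/8 = 5 chords.
D: 10·2 = 20 beats, 20/4 = 5 chords.
Total: 35 + 56 + 5 + 5 = 101.

101 chords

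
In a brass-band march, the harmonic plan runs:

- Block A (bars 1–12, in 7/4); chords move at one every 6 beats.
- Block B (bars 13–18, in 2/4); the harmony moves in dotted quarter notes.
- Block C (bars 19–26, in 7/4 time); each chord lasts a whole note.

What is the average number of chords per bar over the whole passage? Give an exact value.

18/13 chords per bar

A: 12 bars of 7 beats is 84 beats; at 6 beats each that's 14 chords.
B: 6 bars of 2 beats is 12 beats; at 1.5 beats each that's 8 chords.
C: 8 bars of 7 beats is 56 beats; at 4 beats each that's 14 chords.
Overall: 36 chords over 26 bars → 36/26 = 18/13 chords per bar.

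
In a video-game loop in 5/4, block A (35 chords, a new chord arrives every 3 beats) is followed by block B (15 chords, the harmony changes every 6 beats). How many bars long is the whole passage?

A: 35 × 3 = 105 beats = 21 bars.
B: 15 × 6 = 90 beats = 18 bars.
Total: 21 + 18 = 39 bars.

39 bars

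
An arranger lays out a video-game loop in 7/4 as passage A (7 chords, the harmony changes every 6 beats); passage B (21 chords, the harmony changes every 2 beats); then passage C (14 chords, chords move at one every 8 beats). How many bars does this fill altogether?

28 bars

A: 7 × 6 = 42 beats = 6 bars.
B: 21 × 2 = 42 beats = 6 bars.
C: 14 × 8 = 112 beats = 16 bars.
Total: 6 + 6 + 16 = 28 bars.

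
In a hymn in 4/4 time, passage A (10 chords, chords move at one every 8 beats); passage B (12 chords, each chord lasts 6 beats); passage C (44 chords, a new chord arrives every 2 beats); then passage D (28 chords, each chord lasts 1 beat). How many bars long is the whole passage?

A: 10 × 8 = 80 beats = 20 bars.
B: 12 × 6 = 72 beats = 18 bars.
C: 44 × 2 = 88 beats = 22 bars.
D: 28 × 1 = 28 beats = 7 bars.
Total: 20 + 18 + 22 + 7 = 67 bars.

67 bars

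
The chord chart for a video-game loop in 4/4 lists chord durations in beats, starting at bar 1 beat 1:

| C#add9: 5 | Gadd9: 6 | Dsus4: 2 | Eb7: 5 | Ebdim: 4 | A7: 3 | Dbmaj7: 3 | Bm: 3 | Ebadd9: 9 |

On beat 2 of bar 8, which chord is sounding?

Beat 2 of bar 8 is beat (8−1)×4 + 2 = 30 overall.
Running totals: C#add9 ends at 5, Gadd9 ends at 11, Dsus4 ends at 13, Eb7 ends at 18, Ebdim ends at 22, A7 ends at 25, Dbmaj7 ends at 28, Bm ends at 31.
Beat 30 falls within Bm.

Bm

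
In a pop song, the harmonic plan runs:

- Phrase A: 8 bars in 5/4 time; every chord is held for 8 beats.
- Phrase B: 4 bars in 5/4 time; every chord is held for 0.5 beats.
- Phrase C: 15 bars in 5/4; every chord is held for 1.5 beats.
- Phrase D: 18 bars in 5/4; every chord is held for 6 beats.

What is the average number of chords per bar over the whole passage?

22/9 chords per bar

A: 8 bars of 5 beats is 40 beats; at 8 beats each that's 5 chords.
B: 4 bars of 5 beats is 20 beats; at 0.5 beats each that's 40 chords.
C: 15 bars of 5 beats is 75 beats; at 1.5 beats each that's 50 chords.
D: 18 bars of 5 beats is 90 beats; at 6 beats each that's 15 chords.
Overall: 110 chords over 45 bars → 110/45 = 22/9 chords per bar.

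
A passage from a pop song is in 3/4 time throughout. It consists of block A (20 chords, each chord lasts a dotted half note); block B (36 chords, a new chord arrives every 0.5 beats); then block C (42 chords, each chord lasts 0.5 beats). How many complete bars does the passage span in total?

A: 20 × 3 = 60 beats = 20 bars.
B: 36 × 0.5 = 18 beats = 6 bars.
C: 42 × 0.5 = 21 beats = 7 bars.
Total: 20 + 6 + 7 = 33 bars.

33 bars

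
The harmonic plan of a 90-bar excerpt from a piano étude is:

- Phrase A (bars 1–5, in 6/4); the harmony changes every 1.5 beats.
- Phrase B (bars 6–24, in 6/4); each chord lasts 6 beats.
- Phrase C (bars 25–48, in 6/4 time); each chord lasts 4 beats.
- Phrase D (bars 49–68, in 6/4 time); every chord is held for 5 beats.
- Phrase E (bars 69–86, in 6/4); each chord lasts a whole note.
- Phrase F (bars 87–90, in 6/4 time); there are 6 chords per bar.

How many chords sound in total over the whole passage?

150 chords

A: 5·6 = 30 beats, 30/1.5 = 20 chords.
B: 19·6 = 114 beats, 114/6 = 19 chords.
C: 24·6 = 144 beats, 144/4 = 36 chords.
D: 20·6 = 120 beats, 120/5 = 24 chords.
E: 18·6 = 108 beats, 108/4 = 27 chords.
F: 4·6 = 24 beats, 24/1 = 24 chords.
Total: 20 + 19 + 36 + 24 + 27 + 24 = 150.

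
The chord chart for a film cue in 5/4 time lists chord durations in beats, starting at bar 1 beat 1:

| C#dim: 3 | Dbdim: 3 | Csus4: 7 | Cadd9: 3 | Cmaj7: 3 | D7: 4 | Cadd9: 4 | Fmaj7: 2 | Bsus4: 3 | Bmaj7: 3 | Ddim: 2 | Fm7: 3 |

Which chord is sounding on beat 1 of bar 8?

Beat 1 of bar 8 is beat (8−1)×5 + 1 = 36 overall.
Running totals: C#dim ends at 3, Dbdim ends at 6, Csus4 ends at 13, Cadd9 ends at 16, Cmaj7 ends at 19, D7 ends at 23, Cadd9 ends at 27, Fmaj7 ends at 29, Bsus4 ends at 32, Bmaj7 ends at 35, Ddim ends at 37.
Beat 36 falls within Ddim.

Ddim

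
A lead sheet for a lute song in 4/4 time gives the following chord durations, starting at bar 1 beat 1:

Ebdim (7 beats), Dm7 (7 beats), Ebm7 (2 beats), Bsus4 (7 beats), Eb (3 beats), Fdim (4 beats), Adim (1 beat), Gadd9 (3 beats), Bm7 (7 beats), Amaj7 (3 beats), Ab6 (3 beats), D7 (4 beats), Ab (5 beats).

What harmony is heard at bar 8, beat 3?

Adim

Beat 3 of bar 8 is beat (8−1)×4 + 3 = 31 overall.
Running totals: Ebdim ends at 7, Dm7 ends at 14, Ebm7 ends at 16, Bsus4 ends at 23, Eb ends at 26, Fdim ends at 30, Adim ends at 31.
Beat 31 falls within Adim.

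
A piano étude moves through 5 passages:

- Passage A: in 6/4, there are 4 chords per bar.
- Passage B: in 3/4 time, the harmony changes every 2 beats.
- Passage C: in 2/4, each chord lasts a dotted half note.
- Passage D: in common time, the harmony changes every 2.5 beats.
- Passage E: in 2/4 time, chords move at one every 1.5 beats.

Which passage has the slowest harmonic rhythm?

A: 6 beats/bar ÷ 1.5 beats/chord = 4 chords/bar.
B: 3 beats/bar ÷ 2 beats/chord = 1.5 chords/bar.
C: 2 beats/bar ÷ 3 beats/chord = 2/3 chords/bar.
D: 4 beats/bar ÷ 2.5 beats/chord = 1.6 chords/bar.
E: 2 beats/bar ÷ 1.5 beats/chord = 4/3 chords/bar.
Slowest is C at 2/3 chords/bar.

Passage C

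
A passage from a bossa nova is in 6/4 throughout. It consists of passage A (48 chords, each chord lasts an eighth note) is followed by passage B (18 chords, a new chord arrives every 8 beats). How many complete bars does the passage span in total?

28 bars

A: 48 × 0.5 = 24 beats = 4 bars.
B: 18 × 8 = 144 beats = 24 bars.
Total: 4 + 24 = 28 bars.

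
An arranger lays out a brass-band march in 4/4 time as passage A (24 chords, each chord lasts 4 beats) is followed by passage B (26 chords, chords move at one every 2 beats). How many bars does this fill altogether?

A: 24 × 4 = 96 beats = 24 bars.
B: 26 × 2 = 52 beats = 13 bars.
Total: 24 + 13 = 37 bars.

37 bars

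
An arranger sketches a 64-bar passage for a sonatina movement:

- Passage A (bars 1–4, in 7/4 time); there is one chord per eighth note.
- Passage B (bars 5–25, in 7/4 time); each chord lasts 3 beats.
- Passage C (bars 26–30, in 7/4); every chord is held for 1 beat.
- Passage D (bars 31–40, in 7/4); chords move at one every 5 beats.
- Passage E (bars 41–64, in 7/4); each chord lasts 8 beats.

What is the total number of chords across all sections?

A: 4 bars × 7 beats = 28 beats; 0.5 beats/chord → 56 chords.
B: 21 bars × 7 beats = 147 beats; 3 beats/chord → 49 chords.
C: 5 bars × 7 beats = 35 beats; 1 beat/chord → 35 chords.
D: 10 bars × 7 beats = 70 beats; 5 beats/chord → 14 chords.
E: 24 bars × 7 beats = 168 beats; 8 beats/chord → 21 chords.
Total: 56 + 49 + 35 + 14 + 21 = 175.

175 chords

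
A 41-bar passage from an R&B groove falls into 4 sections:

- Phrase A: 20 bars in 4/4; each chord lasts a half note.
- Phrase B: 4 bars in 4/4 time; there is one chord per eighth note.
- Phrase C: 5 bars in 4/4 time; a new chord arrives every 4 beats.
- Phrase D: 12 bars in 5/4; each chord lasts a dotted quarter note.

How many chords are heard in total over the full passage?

A: 20·4 = 80 beats, 80/2 = 40 chords.
B: 4·4 = 16 beats, 16/0.5 = 32 chords.
C: 5·4 = 20 beats, 20/4 = 5 chords.
D: 12·5 = 60 beats, 60/1.5 = 40 chords.
Total: 40 + 32 + 5 + 40 = 117.

117 chords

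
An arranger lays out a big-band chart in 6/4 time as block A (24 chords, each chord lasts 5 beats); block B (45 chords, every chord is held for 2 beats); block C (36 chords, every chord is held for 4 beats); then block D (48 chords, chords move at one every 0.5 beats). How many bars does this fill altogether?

63 bars

A: 24 × 5 = 120 beats = 20 bars.
B: 45 × 2 = 90 beats = 15 bars.
C: 36 × 4 = 144 beats = 24 bars.
D: 48 × 0.5 = 24 beats = 4 bars.
Total: 20 + 15 + 24 + 4 = 63 bars.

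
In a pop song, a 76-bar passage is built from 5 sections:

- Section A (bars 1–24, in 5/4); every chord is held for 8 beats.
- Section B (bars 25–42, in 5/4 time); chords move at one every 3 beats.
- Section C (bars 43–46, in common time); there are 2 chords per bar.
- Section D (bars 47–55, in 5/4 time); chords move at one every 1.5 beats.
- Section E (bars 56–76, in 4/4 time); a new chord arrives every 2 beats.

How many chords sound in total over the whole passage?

A: 24 bars × 5 beats = 120 beats; 8 beats/chord → 15 chords.
B: 18 bars × 5 beats = 90 beats; 3 beats/chord → 30 chords.
C: 4 bars × 4 beats = 16 beats; 2 beats/chord → 8 chords.
D: 9 bars × 5 beats = 45 beats; 1.5 beats/chord → 30 chords.
E: 21 bars × 4 beats = 84 beats; 2 beats/chord → 42 chords.
Total: 15 + 30 + 8 + 30 + 42 = 125.

125 chords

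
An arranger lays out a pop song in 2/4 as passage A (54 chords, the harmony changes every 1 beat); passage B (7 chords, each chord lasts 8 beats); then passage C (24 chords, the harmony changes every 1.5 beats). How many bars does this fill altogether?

73 bars

A: 54 × 1 = 54 beats = 27 bars.
B: 7 × 8 = 56 beats = 28 bars.
C: 24 × 1.5 = 36 beats = 18 bars.
Total: 27 + 28 + 18 = 73 bars.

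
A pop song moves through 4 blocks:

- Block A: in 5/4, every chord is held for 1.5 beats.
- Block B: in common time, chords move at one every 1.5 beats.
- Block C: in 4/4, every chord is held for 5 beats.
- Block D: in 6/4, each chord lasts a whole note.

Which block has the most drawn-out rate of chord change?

A: 5 beats/bar ÷ 1.5 beats/chord = 10/3 chords/bar.
B: 4 beats/bar ÷ 1.5 beats/chord = 8/3 chords/bar.
C: 4 beats/bar ÷ 5 beats/chord = 0.8 chords/bar.
D: 6 beats/bar ÷ 4 beats/chord = 1.5 chords/bar.
Slowest is C at 0.8 chords/bar.

Block C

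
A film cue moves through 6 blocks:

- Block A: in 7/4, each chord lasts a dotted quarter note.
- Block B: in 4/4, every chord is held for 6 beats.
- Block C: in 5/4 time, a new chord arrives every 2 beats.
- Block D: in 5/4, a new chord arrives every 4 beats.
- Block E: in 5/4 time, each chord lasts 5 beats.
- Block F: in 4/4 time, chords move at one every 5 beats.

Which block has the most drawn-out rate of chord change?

A: 7 beats/bar ÷ 1.5 beats/chord = 14/3 chords/bar.
B: 4 beats/bar ÷ 6 beats/chord = 2/3 chords/bar.
C: 5 beats/bar ÷ 2 beats/chord = 2.5 chords/bar.
D: 5 beats/bar ÷ 4 beats/chord = 1.25 chords/bar.
E: 5 beats/bar ÷ 5 beats/chord = 1 chord/bar.
F: 4 beats/bar ÷ 5 beats/chord = 0.8 chords/bar.
Slowest is B at 2/3 chords/bar.

Block B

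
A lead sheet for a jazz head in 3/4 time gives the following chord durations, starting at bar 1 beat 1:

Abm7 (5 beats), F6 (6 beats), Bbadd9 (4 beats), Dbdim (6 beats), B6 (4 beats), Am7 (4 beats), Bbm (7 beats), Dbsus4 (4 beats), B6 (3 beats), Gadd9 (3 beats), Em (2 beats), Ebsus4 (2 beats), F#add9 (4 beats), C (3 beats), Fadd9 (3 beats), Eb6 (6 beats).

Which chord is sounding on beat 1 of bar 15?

Beat 1 of bar 15 is beat (15−1)×3 + 1 = 43 overall.
Running totals: Abm7 ends at 5, F6 ends at 11, Bbadd9 ends at 15, Dbdim ends at 21, B6 ends at 25, Am7 ends at 29, Bbm ends at 36, Dbsus4 ends at 40, B6 ends at 43.
Beat 43 falls within B6.

B6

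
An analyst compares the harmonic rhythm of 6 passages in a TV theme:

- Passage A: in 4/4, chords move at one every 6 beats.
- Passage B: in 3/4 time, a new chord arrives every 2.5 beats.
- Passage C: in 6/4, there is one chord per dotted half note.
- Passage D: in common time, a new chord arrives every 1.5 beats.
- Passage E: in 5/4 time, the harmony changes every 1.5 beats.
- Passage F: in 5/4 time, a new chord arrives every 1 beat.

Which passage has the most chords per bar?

Passage F

A: 4 beats/bar ÷ 6 beats/chord = 2/3 chords/bar.
B: 3 beats/bar ÷ 2.5 beats/chord = 1.2 chords/bar.
C: 6 beats/bar ÷ 3 beats/chord = 2 chords/bar.
D: 4 beats/bar ÷ 1.5 beats/chord = 8/3 chords/bar.
E: 5 beats/bar ÷ 1.5 beats/chord = 10/3 chords/bar.
F: 5 beats/bar ÷ 1 beat/chord = 5 chords/bar.
Fastest is F at 5 chords/bar.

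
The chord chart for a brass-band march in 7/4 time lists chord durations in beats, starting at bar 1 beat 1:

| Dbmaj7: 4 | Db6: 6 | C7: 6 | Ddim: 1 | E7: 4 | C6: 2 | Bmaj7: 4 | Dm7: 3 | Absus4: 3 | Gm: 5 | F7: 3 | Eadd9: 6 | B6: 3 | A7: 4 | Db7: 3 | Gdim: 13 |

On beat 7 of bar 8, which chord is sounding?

Db7

Beat 7 of bar 8 is beat (8−1)×7 + 7 = 56 overall.
Running totals: Dbmaj7 ends at 4, Db6 ends at 10, C7 ends at 16, Ddim ends at 17, E7 ends at 21, C6 ends at 23, Bmaj7 ends at 27, Dm7 ends at 30, Absus4 ends at 33, Gm ends at 38, F7 ends at 41, Eadd9 ends at 47, B6 ends at 50, A7 ends at 54, Db7 ends at 57.
Beat 56 falls within Db7.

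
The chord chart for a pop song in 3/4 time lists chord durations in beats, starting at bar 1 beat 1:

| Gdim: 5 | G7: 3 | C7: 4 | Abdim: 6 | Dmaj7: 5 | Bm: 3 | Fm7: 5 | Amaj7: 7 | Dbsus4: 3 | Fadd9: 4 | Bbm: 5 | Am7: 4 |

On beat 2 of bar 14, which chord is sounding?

Beat 2 of bar 14 is beat (14−1)×3 + 2 = 41 overall.
Running totals: Gdim ends at 5, G7 ends at 8, C7 ends at 12, Abdim ends at 18, Dmaj7 ends at 23, Bm ends at 26, Fm7 ends at 31, Amaj7 ends at 38, Dbsus4 ends at 41.
Beat 41 falls within Dbsus4.

Dbsus4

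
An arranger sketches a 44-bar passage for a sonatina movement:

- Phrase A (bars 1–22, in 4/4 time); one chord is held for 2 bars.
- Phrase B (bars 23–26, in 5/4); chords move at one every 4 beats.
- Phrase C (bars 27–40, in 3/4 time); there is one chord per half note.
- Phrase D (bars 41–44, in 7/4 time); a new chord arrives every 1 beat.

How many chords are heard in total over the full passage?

65 chords

A has 88 beats and chords last 8 each, so 11 chords.
B has 20 beats and chords last 4 each, so 5 chords.
C has 42 beats and chords last 2 each, so 21 chords.
D has 28 beats and chords last 1 each, so 28 chords.
Total: 11 + 5 + 21 + 28 = 65.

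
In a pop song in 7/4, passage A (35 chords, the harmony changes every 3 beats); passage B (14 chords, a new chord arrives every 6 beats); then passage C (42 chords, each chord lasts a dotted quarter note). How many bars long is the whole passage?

36 bars

A: 35 × 3 = 105 beats = 15 bars.
B: 14 × 6 = 84 beats = 12 bars.
C: 42 × 1.5 = 63 beats = 9 bars.
Total: 15 + 12 + 9 = 36 bars.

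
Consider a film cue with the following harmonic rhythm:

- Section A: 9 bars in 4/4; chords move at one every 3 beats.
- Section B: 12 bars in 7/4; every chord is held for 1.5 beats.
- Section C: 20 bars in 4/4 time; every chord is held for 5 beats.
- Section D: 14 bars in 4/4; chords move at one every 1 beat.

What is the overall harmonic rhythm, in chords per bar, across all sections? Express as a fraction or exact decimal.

28/11 chords per bar

A: 9 bars of 4 beats is 36 beats; at 3 beats each that's 12 chords.
B: 12 bars of 7 beats is 84 beats; at 1.5 beats each that's 56 chords.
C: 20 bars of 4 beats is 80 beats; at 5 beats each that's 16 chords.
D: 14 bars of 4 beats is 56 beats; at 1 beat each that's 56 chords.
Overall: 140 chords over 55 bars → 140/55 = 28/11 chords per bar.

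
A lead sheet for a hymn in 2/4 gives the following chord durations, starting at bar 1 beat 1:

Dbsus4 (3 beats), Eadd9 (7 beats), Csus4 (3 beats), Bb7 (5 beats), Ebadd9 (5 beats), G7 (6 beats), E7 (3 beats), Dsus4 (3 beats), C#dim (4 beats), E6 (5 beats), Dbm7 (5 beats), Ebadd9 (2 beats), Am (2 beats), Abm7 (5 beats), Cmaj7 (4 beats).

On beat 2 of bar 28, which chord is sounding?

Beat 2 of bar 28 is beat (28−1)×2 + 2 = 56 overall.
Running totals: Dbsus4 ends at 3, Eadd9 ends at 10, Csus4 ends at 13, Bb7 ends at 18, Ebadd9 ends at 23, G7 ends at 29, E7 ends at 32, Dsus4 ends at 35, C#dim ends at 39, E6 ends at 44, Dbm7 ends at 49, Ebadd9 ends at 51, Am ends at 53, Abm7 ends at 58.
Beat 56 falls within Abm7.

Abm7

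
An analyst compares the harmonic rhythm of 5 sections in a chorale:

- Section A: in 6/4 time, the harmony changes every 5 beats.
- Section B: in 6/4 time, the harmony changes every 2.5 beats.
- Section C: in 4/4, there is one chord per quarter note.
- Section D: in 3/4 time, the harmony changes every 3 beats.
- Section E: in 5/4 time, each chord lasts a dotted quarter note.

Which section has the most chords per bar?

A: 6 beats/bar ÷ 5 beats/chord = 1.2 chords/bar.
B: 6 beats/bar ÷ 2.5 beats/chord = 2.4 chords/bar.
C: 4 beats/bar ÷ 1 beat/chord = 4 chords/bar.
D: 3 beats/bar ÷ 3 beats/chord = 1 chord/bar.
E: 5 beats/bar ÷ 1.5 beats/chord = 10/3 chords/bar.
Fastest is C at 4 chords/bar.

Section C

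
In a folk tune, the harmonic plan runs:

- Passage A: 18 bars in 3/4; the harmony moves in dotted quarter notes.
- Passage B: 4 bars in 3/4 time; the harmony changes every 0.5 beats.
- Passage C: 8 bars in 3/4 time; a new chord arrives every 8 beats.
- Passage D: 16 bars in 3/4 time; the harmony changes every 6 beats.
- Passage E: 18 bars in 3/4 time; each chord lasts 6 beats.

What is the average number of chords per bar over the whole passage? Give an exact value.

A: 18 bars of 3 beats is 54 beats; at 1.5 beats each that's 36 chords.
B: 4 bars of 3 beats is 12 beats; at 0.5 beats each that's 24 chords.
C: 8 bars of 3 beats is 24 beats; at 8 beats each that's 3 chords.
D: 16 bars of 3 beats is 48 beats; at 6 beats each that's 8 chords.
E: 18 bars of 3 beats is 54 beats; at 6 beats each that's 9 chords.
Overall: 80 chords over 64 bars → 80/64 = 1.25 chords per bar.

1.25 chords per bar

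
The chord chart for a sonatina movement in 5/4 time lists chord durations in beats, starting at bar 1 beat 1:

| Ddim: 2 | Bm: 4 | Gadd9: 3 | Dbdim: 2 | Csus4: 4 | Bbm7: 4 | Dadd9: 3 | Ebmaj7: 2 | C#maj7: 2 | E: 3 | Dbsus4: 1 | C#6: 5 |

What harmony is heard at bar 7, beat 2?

C#6

Beat 2 of bar 7 is beat (7−1)×5 + 2 = 32 overall.
Running totals: Ddim ends at 2, Bm ends at 6, Gadd9 ends at 9, Dbdim ends at 11, Csus4 ends at 15, Bbm7 ends at 19, Dadd9 ends at 22, Ebmaj7 ends at 24, C#maj7 ends at 26, E ends at 29, Dbsus4 ends at 30, C#6 ends at 35.
Beat 32 falls within C#6.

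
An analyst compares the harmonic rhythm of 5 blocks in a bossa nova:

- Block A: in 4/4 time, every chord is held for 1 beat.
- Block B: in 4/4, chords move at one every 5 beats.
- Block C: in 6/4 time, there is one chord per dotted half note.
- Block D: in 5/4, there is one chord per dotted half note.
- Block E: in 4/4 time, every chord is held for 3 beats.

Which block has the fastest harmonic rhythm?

A: 4/1 = 4 chords/bar.
B: 4/5 = 0.8 chords/bar.
C: 6/3 = 2 chords/bar.
D: 5/3 = 5/3 chords/bar.
E: 4/3 = 4/3 chords/bar.
Fastest is A at 4 chords/bar.

Block A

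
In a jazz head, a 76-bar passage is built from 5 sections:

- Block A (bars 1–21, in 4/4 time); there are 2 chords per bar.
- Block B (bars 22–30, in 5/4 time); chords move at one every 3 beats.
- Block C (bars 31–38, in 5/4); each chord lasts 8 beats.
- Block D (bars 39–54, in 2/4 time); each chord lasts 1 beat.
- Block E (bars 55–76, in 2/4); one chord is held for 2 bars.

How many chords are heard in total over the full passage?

105 chords

A has 84 beats and chords last 2 each, so 42 chords.
B has 45 beats and chords last 3 each, so 15 chords.
C has 40 beats and chords last 8 each, so 5 chords.
D has 32 beats and chords last 1 each, so 32 chords.
E has 44 beats and chords last 4 each, so 11 chords.
Total: 42 + 15 + 5 + 32 + 11 = 105.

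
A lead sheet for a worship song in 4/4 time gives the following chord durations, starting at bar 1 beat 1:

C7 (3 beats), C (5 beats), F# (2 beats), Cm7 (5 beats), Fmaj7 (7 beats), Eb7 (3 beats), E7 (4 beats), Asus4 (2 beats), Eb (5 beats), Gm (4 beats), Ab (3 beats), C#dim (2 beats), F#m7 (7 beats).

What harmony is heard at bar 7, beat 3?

Beat 3 of bar 7 is beat (7−1)×4 + 3 = 27 overall.
Running totals: C7 ends at 3, C ends at 8, F# ends at 10, Cm7 ends at 15, Fmaj7 ends at 22, Eb7 ends at 25, E7 ends at 29.
Beat 27 falls within E7.

E7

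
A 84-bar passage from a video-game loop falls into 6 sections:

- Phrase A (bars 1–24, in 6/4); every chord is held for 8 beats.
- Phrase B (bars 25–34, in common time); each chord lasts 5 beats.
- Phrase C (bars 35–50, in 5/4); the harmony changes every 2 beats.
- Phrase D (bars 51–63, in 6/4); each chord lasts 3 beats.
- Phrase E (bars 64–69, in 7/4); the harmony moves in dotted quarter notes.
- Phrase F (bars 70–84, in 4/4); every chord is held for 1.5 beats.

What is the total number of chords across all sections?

A: 24 bars × 6 beats = 144 beats; 8 beats/chord → 18 chords.
B: 10 bars × 4 beats = 40 beats; 5 beats/chord → 8 chords.
C: 16 bars × 5 beats = 80 beats; 2 beats/chord → 40 chords.
D: 13 bars × 6 beats = 78 beats; 3 beats/chord → 26 chords.
E: 6 bars × 7 beats = 42 beats; 1.5 beats/chord → 28 chords.
F: 15 bars × 4 beats = 60 beats; 1.5 beats/chord → 40 chords.
Total: 18 + 8 + 40 + 26 + 28 + 40 = 160.

160 chords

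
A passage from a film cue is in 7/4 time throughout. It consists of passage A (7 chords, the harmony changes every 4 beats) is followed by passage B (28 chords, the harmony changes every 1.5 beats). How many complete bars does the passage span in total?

A: 7 × 4 = 28 beats = 4 bars.
B: 28 × 1.5 = 42 beats = 6 bars.
Total: 4 + 6 = 10 bars.

10 bars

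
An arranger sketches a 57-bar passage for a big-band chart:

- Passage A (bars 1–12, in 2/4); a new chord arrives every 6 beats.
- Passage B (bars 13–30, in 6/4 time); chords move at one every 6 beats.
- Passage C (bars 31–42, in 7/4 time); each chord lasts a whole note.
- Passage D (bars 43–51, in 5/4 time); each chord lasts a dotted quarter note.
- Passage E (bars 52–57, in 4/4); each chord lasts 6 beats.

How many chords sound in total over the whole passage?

77 chords

A has 24 beats and chords last 6 each, so 4 chords.
B has 108 beats and chords last 6 each, so 18 chords.
C has 84 beats and chords last 4 each, so 21 chords.
D has 45 beats and chords last 1.5 each, so 30 chords.
E has 24 beats and chords last 6 each, so 4 chords.
Total: 4 + 18 + 21 + 30 + 4 = 77.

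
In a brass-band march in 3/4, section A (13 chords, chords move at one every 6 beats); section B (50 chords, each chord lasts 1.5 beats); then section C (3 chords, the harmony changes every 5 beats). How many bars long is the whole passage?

56 bars

A: 13 × 6 = 78 beats = 26 bars.
B: 50 × 1.5 = 75 beats = 25 bars.
C: 3 × 5 = 15 beats = 5 bars.
Total: 26 + 25 + 5 = 56 bars.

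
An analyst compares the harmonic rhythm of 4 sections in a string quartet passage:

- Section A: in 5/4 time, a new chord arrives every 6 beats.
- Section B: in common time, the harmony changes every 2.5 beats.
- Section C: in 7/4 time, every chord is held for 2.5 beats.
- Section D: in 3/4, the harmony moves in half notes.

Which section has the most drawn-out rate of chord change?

Section A

A: 5 beats/bar ÷ 6 beats/chord = 5/6 chords/bar.
B: 4 beats/bar ÷ 2.5 beats/chord = 1.6 chords/bar.
C: 7 beats/bar ÷ 2.5 beats/chord = 2.8 chords/bar.
D: 3 beats/bar ÷ 2 beats/chord = 1.5 chords/bar.
Slowest is A at 5/6 chords/bar.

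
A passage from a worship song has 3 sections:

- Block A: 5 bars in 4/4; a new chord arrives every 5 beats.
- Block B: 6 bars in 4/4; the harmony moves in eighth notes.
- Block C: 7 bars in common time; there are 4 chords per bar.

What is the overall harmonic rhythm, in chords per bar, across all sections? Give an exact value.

40/9 chords per bar

A: 5 bars of 4 beats is 20 beats; at 5 beats each that's 4 chords.
B: 6 bars of 4 beats is 24 beats; at 0.5 beats each that's 48 chords.
C: 7 bars of 4 beats is 28 beats; at 1 beat each that's 28 chords.
Overall: 80 chords over 18 bars → 80/18 = 40/9 chords per bar.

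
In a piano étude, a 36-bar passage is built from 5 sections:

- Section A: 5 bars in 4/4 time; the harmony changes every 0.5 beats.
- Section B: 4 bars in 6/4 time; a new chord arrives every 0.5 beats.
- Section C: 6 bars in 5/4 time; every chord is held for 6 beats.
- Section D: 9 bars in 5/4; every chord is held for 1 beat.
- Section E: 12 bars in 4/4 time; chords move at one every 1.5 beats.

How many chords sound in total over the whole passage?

A has 20 beats and chords last 0.5 each, so 40 chords.
B has 24 beats and chords last 0.5 each, so 48 chords.
C has 30 beats and chords last 6 each, so 5 chords.
D has 45 beats and chords last 1 each, so 45 chords.
E has 48 beats and chords last 1.5 each, so 32 chords.
Total: 40 + 48 + 5 + 45 + 32 = 170.

170 chords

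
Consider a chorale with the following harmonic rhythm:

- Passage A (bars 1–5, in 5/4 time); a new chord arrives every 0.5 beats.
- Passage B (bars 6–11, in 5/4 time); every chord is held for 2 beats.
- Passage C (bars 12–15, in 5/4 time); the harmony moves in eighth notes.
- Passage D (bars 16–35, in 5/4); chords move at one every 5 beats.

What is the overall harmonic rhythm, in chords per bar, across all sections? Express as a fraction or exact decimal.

A: 5 × 5 = 25 beats ÷ 0.5 = 50 chords.
B: 6 × 5 = 30 beats ÷ 2 = 15 chords.
C: 4 × 5 = 20 beats ÷ 0.5 = 40 chords.
D: 20 × 5 = 100 beats ÷ 5 = 20 chords.
Overall: 125 chords over 35 bars → 125/35 = 25/7 chords per bar.

25/7 chords per bar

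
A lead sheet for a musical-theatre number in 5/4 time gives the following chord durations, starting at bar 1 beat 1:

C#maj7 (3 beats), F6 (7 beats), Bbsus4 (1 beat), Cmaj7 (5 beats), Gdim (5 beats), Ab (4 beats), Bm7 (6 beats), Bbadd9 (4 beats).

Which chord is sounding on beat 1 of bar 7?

Bm7

Beat 1 of bar 7 is beat (7−1)×5 + 1 = 31 overall.
Running totals: C#maj7 ends at 3, F6 ends at 10, Bbsus4 ends at 11, Cmaj7 ends at 16, Gdim ends at 21, Ab ends at 25, Bm7 ends at 31.
Beat 31 falls within Bm7.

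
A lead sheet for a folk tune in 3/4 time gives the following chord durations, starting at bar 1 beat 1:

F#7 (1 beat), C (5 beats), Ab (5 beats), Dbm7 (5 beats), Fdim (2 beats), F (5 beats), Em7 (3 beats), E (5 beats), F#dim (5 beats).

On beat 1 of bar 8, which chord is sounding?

F

Beat 1 of bar 8 is beat (8−1)×3 + 1 = 22 overall.
Running totals: F#7 ends at 1, C ends at 6, Ab ends at 11, Dbm7 ends at 16, Fdim ends at 18, F ends at 23.
Beat 22 falls within F.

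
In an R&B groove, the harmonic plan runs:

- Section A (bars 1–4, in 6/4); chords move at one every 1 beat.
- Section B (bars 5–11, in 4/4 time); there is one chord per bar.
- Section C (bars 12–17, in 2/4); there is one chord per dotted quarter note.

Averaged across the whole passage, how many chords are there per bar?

39/17 chords per bar

A: 4 bars of 6 beats is 24 beats; at 1 beat each that's 24 chords.
B: 7 bars of 4 beats is 28 beats; at 4 beats each that's 7 chords.
C: 6 bars of 2 beats is 12 beats; at 1.5 beats each that's 8 chords.
Overall: 39 chords over 17 bars → 39/17 = 39/17 chords per bar.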